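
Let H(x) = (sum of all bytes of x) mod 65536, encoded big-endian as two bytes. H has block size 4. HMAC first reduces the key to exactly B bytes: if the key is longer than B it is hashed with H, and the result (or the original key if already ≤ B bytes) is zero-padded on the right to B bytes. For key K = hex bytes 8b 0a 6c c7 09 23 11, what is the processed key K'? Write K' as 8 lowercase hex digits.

|K| = 7 > B = 4, so first hash the key.
H(K): sum = 139+10+108+199+9+35+17 = 517 → 02 05.
Zero-pad H(K) = 02 05 to 4 bytes: K' = 02 05 00 00.

02050000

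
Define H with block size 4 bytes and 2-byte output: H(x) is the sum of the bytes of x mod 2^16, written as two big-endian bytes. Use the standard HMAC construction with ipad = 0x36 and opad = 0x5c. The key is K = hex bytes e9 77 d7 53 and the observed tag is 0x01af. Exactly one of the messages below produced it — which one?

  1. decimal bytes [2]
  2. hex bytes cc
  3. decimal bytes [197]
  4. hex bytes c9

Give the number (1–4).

2

Key hex bytes e9 77 d7 53 is exactly B = 4 bytes: K' = e9 77 d7 53.
K' ⊕ ipad = df 41 e1 65; K' ⊕ opad = b5 2b 8b 0f.
m1: inner = H(df 41 e1 65 02) = 02 68; tag = H(b5 2b 8b 0f 02 68) = 01e4
m2: inner = H(df 41 e1 65 cc) = 03 32; tag = H(b5 2b 8b 0f 03 32) = 01af ← matches
m3: inner = H(df 41 e1 65 c5) = 03 2b; tag = H(b5 2b 8b 0f 03 2b) = 01a8
m4: inner = H(df 41 e1 65 c9) = 03 2f; tag = H(b5 2b 8b 0f 03 2f) = 01ac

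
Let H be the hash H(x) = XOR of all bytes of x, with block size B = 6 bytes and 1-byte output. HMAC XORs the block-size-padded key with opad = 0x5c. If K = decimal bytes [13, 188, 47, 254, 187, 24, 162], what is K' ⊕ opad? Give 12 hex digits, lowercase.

Key decimal bytes [13, 188, 47, 254, 187, 24, 162] = 0d bc 2f fe bb 18 a2 is 7 bytes > B = 6, so hash it first: H(key) = 61, then zero-pad to 6 bytes: K' = 61 00 00 00 00 00.
XOR each byte with 0x5c: 61⊕5c=3d, 00⊕5c=5c, 00⊕5c=5c, 00⊕5c=5c, 00⊕5c=5c, 00⊕5c=5c.

3d5c5c5c5c5c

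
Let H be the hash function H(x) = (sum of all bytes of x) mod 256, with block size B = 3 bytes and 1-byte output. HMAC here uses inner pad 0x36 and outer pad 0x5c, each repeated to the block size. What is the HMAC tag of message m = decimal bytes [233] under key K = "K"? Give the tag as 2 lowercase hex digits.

Key "K" = 4b is 1 byte ≤ B = 3; zero-pad to 3 bytes: K' = 4b 00 00.
K' ⊕ ipad = 7d 36 36.  K' ⊕ opad = 17 5c 5c.
Inner input = (K'⊕ipad) ∥ m = 7d 36 36 ∥ e9.
Inner hash: sum = 125+54+54+233 = 466; mod 256 = 210 → d2.
Outer input = (K'⊕opad) ∥ inner = 17 5c 5c ∥ d2.
Outer hash (tag): sum = 23+92+92+210 = 417; mod 256 = 161 → a1.

a1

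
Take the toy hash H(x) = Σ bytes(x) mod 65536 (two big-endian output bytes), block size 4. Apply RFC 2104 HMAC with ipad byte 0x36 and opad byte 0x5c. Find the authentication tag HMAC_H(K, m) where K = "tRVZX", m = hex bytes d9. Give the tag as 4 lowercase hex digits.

Key "tRVZX" = 74 52 56 5a 58 is 5 bytes > B = 4, so hash it first: H(key) = 01 ce, then zero-pad to 4 bytes: K' = 01 ce 00 00.
K' ⊕ ipad = 37 f8 36 36.  K' ⊕ opad = 5d 92 5c 5c.
Inner input = (K'⊕ipad) ∥ m = 37 f8 36 36 ∥ d9.
Inner hash: sum = 55+248+54+54+217 = 628 → 02 74.
Outer input = (K'⊕opad) ∥ inner = 5d 92 5c 5c ∥ 02 74.
Outer hash (tag): sum = 93+146+92+92+2+116 = 541 → 02 1d.

021d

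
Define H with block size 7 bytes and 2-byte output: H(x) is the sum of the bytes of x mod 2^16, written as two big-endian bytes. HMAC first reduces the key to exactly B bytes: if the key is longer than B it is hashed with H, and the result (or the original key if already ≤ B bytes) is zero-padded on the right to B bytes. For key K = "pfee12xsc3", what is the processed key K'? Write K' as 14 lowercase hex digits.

|K| = 10 > B = 7, so first hash the key.
H(K): sum = 112+102+101+101+49+50+120+115+99+51 = 900 → 03 84.
Zero-pad H(K) = 03 84 to 7 bytes: K' = 03 84 00 00 00 00 00.

03840000000000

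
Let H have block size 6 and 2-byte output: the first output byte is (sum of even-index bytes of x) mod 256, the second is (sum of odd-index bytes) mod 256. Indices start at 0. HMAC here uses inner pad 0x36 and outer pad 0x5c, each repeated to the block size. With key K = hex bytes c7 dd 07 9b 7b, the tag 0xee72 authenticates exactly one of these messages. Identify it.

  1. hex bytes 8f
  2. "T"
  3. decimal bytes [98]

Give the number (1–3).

3

Key hex bytes c7 dd 07 9b 7b is 5 bytes ≤ B = 6; zero-pad to 6 bytes: K' = c7 dd 07 9b 7b 00.
K' ⊕ ipad = f1 eb 31 ad 4d 36; K' ⊕ opad = 9b 81 5b c7 27 5c.
m1: inner = H(f1 eb 31 ad 4d 36 8f) = fe ce; tag = H(9b 81 5b c7 27 5c fe ce) = 1b72
m2: inner = H(f1 eb 31 ad 4d 36 54) = c3 ce; tag = H(9b 81 5b c7 27 5c c3 ce) = e072
m3: inner = H(f1 eb 31 ad 4d 36 62) = d1 ce; tag = H(9b 81 5b c7 27 5c d1 ce) = ee72 ← matches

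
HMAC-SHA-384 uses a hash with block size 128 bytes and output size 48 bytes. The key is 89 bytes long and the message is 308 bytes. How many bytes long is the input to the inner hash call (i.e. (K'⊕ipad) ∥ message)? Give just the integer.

436

Key is 89 ≤ 128 bytes, zero-padded: |K'| = 128.
Inner input = (K'⊕ipad) ∥ m → 128 + 308 = 436 bytes.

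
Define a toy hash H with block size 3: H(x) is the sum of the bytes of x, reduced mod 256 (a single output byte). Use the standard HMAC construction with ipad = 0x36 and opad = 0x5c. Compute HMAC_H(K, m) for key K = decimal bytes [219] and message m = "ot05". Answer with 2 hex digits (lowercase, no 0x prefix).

e0

Key decimal bytes [219] = db is 1 byte ≤ B = 3; zero-pad to 3 bytes: K' = db 00 00.
K' ⊕ ipad = ed 36 36.  K' ⊕ opad = 87 5c 5c.
Inner input = (K'⊕ipad) ∥ m = ed 36 36 ∥ 6f 74 30 35.
Inner hash: sum = 237+54+54+111+116+48+53 = 673; mod 256 = 161 → a1.
Outer input = (K'⊕opad) ∥ inner = 87 5c 5c ∥ a1.
Outer hash (tag): sum = 135+92+92+161 = 480; mod 256 = 224 → e0.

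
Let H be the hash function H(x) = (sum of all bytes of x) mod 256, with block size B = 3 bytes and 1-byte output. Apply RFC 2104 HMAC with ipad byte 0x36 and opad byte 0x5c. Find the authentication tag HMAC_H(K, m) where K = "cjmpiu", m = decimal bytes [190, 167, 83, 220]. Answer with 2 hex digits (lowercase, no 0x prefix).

Key "cjmpiu" = 63 6a 6d 70 69 75 is 6 bytes > B = 3, so hash it first: H(key) = 88, then zero-pad to 3 bytes: K' = 88 00 00.
K' ⊕ ipad = be 36 36.  K' ⊕ opad = d4 5c 5c.
Inner input = (K'⊕ipad) ∥ m = be 36 36 ∥ be a7 53 dc.
Inner hash: sum = 190+54+54+190+167+83+220 = 958; mod 256 = 190 → be.
Outer input = (K'⊕opad) ∥ inner = d4 5c 5c ∥ be.
Outer hash (tag): sum = 212+92+92+190 = 586; mod 256 = 74 → 4a.

4a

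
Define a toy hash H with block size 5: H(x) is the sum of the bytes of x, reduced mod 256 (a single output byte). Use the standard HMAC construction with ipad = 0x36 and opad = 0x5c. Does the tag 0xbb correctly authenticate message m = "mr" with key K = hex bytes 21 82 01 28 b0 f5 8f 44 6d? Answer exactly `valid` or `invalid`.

invalid

Key hex bytes 21 82 01 28 b0 f5 8f 44 6d is 9 bytes > B = 5, so hash it first: H(key) = b1, then zero-pad to 5 bytes: K' = b1 00 00 00 00.
K' ⊕ ipad = 87 36 36 36 36; K' ⊕ opad = ed 5c 5c 5c 5c.
Inner hash: sum = 135+54+54+54+54+109+114 = 574; mod 256 = 62 → 3e.
Outer hash (recomputed tag): sum = 237+92+92+92+92+62 = 667; mod 256 = 155 → 9b.
Recomputed tag = 9b; claimed = bb → mismatch.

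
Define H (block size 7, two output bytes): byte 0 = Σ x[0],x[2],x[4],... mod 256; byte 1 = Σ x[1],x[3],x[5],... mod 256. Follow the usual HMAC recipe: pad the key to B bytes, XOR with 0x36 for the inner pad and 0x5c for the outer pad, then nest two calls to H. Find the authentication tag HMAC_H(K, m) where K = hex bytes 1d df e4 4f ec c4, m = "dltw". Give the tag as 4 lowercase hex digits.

311e

Key hex bytes 1d df e4 4f ec c4 is 6 bytes ≤ B = 7; zero-pad to 7 bytes: K' = 1d df e4 4f ec c4 00.
K' ⊕ ipad = 2b e9 d2 79 da f2 36.  K' ⊕ opad = 41 83 b8 13 b0 98 5c.
Inner input = (K'⊕ipad) ∥ m = 2b e9 d2 79 da f2 36 ∥ 64 6c 74 77.
Inner hash: even-index sum = 752 mod 256 = 240; odd-index sum = 812 mod 256 = 44 → f0 2c.
Outer input = (K'⊕opad) ∥ inner = 41 83 b8 13 b0 98 5c ∥ f0 2c.
Outer hash (tag): even-index sum = 561 mod 256 = 49; odd-index sum = 542 mod 256 = 30 → 31 1e.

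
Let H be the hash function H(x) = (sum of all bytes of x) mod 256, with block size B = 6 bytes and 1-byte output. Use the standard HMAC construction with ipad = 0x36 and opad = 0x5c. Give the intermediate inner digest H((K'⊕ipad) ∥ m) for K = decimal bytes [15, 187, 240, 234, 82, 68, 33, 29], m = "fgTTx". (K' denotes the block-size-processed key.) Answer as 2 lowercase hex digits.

Key decimal bytes [15, 187, 240, 234, 82, 68, 33, 29] = 0f bb f0 ea 52 44 21 1d is 8 bytes > B = 6, so hash it first: H(key) = 78, then zero-pad to 6 bytes: K' = 78 00 00 00 00 00.
K' ⊕ ipad = 4e 36 36 36 36 36.
Inner input = 4e 36 36 36 36 36 ∥ 66 67 54 54 78.
Inner hash: sum = 78+54+54+54+54+54+102+103+84+84+120 = 841; mod 256 = 73 → 49.

49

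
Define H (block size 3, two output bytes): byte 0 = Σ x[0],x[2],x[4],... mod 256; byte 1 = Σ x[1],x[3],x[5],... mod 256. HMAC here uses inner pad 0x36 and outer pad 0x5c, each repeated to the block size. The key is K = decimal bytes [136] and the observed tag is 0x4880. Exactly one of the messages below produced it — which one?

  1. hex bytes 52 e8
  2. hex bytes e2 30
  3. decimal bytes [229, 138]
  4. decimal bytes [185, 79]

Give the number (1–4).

Key decimal bytes [136] = 88 is 1 byte ≤ B = 3; zero-pad to 3 bytes: K' = 88 00 00.
K' ⊕ ipad = be 36 36; K' ⊕ opad = d4 5c 5c.
m1: inner = H(be 36 36 52 e8) = dc 88; tag = H(d4 5c 5c dc 88) = b838
m2: inner = H(be 36 36 e2 30) = 24 18; tag = H(d4 5c 5c 24 18) = 4880 ← matches
m3: inner = H(be 36 36 e5 8a) = 7e 1b; tag = H(d4 5c 5c 7e 1b) = 4bda
m4: inner = H(be 36 36 b9 4f) = 43 ef; tag = H(d4 5c 5c 43 ef) = 1f9f

2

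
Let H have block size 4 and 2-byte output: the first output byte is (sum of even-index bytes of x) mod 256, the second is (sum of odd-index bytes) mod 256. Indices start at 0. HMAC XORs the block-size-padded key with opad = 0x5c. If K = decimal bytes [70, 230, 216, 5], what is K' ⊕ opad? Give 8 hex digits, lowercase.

1aba8459

Key decimal bytes [70, 230, 216, 5] = 46 e6 d8 05 is exactly B = 4 bytes: K' = 46 e6 d8 05.
XOR each byte with 0x5c: 46⊕5c=1a, e6⊕5c=ba, d8⊕5c=84, 05⊕5c=59.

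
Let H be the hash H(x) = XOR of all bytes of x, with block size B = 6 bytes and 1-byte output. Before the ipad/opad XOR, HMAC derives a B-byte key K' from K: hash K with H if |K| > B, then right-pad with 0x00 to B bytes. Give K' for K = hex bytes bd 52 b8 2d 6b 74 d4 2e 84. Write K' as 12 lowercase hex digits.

|K| = 9 > B = 6, so first hash the key.
H(K): XOR bd⊕52⊕b8⊕2d⊕6b⊕74⊕d4⊕2e⊕84 = 1b.
Zero-pad H(K) = 1b to 6 bytes: K' = 1b 00 00 00 00 00.

1b0000000000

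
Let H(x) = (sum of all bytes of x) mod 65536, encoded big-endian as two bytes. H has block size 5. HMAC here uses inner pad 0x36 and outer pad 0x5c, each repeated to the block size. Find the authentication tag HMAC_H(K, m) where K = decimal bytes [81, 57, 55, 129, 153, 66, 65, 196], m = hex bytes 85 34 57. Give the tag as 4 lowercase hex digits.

02ed

Key decimal bytes [81, 57, 55, 129, 153, 66, 65, 196] = 51 39 37 81 99 42 41 c4 is 8 bytes > B = 5, so hash it first: H(key) = 03 22, then zero-pad to 5 bytes: K' = 03 22 00 00 00.
K' ⊕ ipad = 35 14 36 36 36.  K' ⊕ opad = 5f 7e 5c 5c 5c.
Inner input = (K'⊕ipad) ∥ m = 35 14 36 36 36 ∥ 85 34 57.
Inner hash: sum = 53+20+54+54+54+133+52+87 = 507 → 01 fb.
Outer input = (K'⊕opad) ∥ inner = 5f 7e 5c 5c 5c ∥ 01 fb.
Outer hash (tag): sum = 95+126+92+92+92+1+251 = 749 → 02 ed.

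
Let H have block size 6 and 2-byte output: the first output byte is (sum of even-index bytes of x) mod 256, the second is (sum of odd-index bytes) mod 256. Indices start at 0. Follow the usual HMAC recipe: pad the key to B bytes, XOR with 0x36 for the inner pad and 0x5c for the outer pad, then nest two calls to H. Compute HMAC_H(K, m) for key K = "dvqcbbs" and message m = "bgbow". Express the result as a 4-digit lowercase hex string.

Key "dvqcbbs" = 64 76 71 63 62 62 73 is 7 bytes > B = 6, so hash it first: H(key) = aa 3b, then zero-pad to 6 bytes: K' = aa 3b 00 00 00 00.
K' ⊕ ipad = 9c 0d 36 36 36 36.  K' ⊕ opad = f6 67 5c 5c 5c 5c.
Inner input = (K'⊕ipad) ∥ m = 9c 0d 36 36 36 36 ∥ 62 67 62 6f 77.
Inner hash: even-index sum = 579 mod 256 = 67; odd-index sum = 335 mod 256 = 79 → 43 4f.
Outer input = (K'⊕opad) ∥ inner = f6 67 5c 5c 5c 5c ∥ 43 4f.
Outer hash (tag): even-index sum = 497 mod 256 = 241; odd-index sum = 366 mod 256 = 110 → f1 6e.

f16e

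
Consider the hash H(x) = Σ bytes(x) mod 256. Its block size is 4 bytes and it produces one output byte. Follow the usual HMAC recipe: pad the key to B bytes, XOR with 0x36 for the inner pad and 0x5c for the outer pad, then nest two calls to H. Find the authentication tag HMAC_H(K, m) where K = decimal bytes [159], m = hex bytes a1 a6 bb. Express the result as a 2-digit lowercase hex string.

24

Key decimal bytes [159] = 9f is 1 byte ≤ B = 4; zero-pad to 4 bytes: K' = 9f 00 00 00.
K' ⊕ ipad = a9 36 36 36.  K' ⊕ opad = c3 5c 5c 5c.
Inner input = (K'⊕ipad) ∥ m = a9 36 36 36 ∥ a1 a6 bb.
Inner hash: sum = 169+54+54+54+161+166+187 = 845; mod 256 = 77 → 4d.
Outer input = (K'⊕opad) ∥ inner = c3 5c 5c 5c ∥ 4d.
Outer hash (tag): sum = 195+92+92+92+77 = 548; mod 256 = 36 → 24.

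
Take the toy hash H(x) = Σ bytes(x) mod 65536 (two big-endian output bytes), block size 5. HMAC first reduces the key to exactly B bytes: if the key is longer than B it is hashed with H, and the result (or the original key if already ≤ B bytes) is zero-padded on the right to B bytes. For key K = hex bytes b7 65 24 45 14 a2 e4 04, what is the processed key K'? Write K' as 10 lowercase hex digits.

0323000000

|K| = 8 > B = 5, so first hash the key.
H(K): sum = 183+101+36+69+20+162+228+4 = 803 → 03 23.
Zero-pad H(K) = 03 23 to 5 bytes: K' = 03 23 00 00 00.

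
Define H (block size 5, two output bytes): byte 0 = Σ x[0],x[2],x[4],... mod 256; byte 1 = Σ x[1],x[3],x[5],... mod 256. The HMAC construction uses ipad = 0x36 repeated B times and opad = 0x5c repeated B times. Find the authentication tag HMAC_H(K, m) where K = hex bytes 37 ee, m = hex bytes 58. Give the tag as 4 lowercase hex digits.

Key hex bytes 37 ee is 2 bytes ≤ B = 5; zero-pad to 5 bytes: K' = 37 ee 00 00 00.
K' ⊕ ipad = 01 d8 36 36 36.  K' ⊕ opad = 6b b2 5c 5c 5c.
Inner input = (K'⊕ipad) ∥ m = 01 d8 36 36 36 ∥ 58.
Inner hash: even-index sum = 109 mod 256 = 109; odd-index sum = 358 mod 256 = 102 → 6d 66.
Outer input = (K'⊕opad) ∥ inner = 6b b2 5c 5c 5c ∥ 6d 66.
Outer hash (tag): even-index sum = 393 mod 256 = 137; odd-index sum = 379 mod 256 = 123 → 89 7b.

897b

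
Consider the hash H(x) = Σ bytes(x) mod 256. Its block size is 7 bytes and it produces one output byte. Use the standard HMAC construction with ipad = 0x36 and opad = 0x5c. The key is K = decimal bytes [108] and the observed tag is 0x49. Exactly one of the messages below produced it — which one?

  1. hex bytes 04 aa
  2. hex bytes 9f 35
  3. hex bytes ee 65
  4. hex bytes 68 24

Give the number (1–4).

3

Key decimal bytes [108] = 6c is 1 byte ≤ B = 7; zero-pad to 7 bytes: K' = 6c 00 00 00 00 00 00.
K' ⊕ ipad = 5a 36 36 36 36 36 36; K' ⊕ opad = 30 5c 5c 5c 5c 5c 5c.
m1: inner = H(5a 36 36 36 36 36 36 04 aa) = 4c; tag = H(30 5c 5c 5c 5c 5c 5c 4c) = a4
m2: inner = H(5a 36 36 36 36 36 36 9f 35) = 72; tag = H(30 5c 5c 5c 5c 5c 5c 72) = ca
m3: inner = H(5a 36 36 36 36 36 36 ee 65) = f1; tag = H(30 5c 5c 5c 5c 5c 5c f1) = 49 ← matches
m4: inner = H(5a 36 36 36 36 36 36 68 24) = 2a; tag = H(30 5c 5c 5c 5c 5c 5c 2a) = 82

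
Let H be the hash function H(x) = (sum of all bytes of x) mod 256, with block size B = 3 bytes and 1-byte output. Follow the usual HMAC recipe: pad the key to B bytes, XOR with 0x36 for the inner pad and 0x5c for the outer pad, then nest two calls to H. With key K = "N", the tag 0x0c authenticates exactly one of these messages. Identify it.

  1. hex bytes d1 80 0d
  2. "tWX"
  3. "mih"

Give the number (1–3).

1

Key "N" = 4e is 1 byte ≤ B = 3; zero-pad to 3 bytes: K' = 4e 00 00.
K' ⊕ ipad = 78 36 36; K' ⊕ opad = 12 5c 5c.
m1: inner = H(78 36 36 d1 80 0d) = 42; tag = H(12 5c 5c 42) = 0c ← matches
m2: inner = H(78 36 36 74 57 58) = 07; tag = H(12 5c 5c 07) = d1
m3: inner = H(78 36 36 6d 69 68) = 22; tag = H(12 5c 5c 22) = ec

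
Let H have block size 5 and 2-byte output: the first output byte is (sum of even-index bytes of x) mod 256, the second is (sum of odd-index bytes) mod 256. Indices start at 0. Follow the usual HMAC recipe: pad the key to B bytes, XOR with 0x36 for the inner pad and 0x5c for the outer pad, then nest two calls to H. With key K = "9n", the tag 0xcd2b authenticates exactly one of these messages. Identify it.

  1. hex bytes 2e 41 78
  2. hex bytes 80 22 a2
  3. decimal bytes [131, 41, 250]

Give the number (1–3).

Key "9n" = 39 6e is 2 bytes ≤ B = 5; zero-pad to 5 bytes: K' = 39 6e 00 00 00.
K' ⊕ ipad = 0f 58 36 36 36; K' ⊕ opad = 65 32 5c 5c 5c.
m1: inner = H(0f 58 36 36 36 2e 41 78) = bc 34; tag = H(65 32 5c 5c 5c bc 34) = 514a
m2: inner = H(0f 58 36 36 36 80 22 a2) = 9d b0; tag = H(65 32 5c 5c 5c 9d b0) = cd2b ← matches
m3: inner = H(0f 58 36 36 36 83 29 fa) = a4 0b; tag = H(65 32 5c 5c 5c a4 0b) = 2832

2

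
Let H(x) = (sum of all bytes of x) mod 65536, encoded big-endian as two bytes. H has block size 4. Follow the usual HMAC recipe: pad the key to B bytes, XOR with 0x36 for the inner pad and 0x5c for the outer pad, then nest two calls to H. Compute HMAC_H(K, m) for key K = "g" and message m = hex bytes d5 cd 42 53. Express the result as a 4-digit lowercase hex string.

017c

Key "g" = 67 is 1 byte ≤ B = 4; zero-pad to 4 bytes: K' = 67 00 00 00.
K' ⊕ ipad = 51 36 36 36.  K' ⊕ opad = 3b 5c 5c 5c.
Inner input = (K'⊕ipad) ∥ m = 51 36 36 36 ∥ d5 cd 42 53.
Inner hash: sum = 81+54+54+54+213+205+66+83 = 810 → 03 2a.
Outer input = (K'⊕opad) ∥ inner = 3b 5c 5c 5c ∥ 03 2a.
Outer hash (tag): sum = 59+92+92+92+3+42 = 380 → 01 7c.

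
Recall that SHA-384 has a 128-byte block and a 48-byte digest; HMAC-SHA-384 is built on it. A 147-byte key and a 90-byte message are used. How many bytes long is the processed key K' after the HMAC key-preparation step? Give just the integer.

128

Key is 147 > 128 bytes, so it is hashed to 48 bytes then zero-padded to 128: |K'| = 128.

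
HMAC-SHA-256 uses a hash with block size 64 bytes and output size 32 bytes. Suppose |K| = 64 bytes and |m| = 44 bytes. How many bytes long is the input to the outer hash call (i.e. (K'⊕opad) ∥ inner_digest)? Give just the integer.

96

Key is 64 ≤ 64 bytes, zero-padded: |K'| = 64.
Outer input = (K'⊕opad) ∥ H(inner) → 64 + 32 = 96 bytes.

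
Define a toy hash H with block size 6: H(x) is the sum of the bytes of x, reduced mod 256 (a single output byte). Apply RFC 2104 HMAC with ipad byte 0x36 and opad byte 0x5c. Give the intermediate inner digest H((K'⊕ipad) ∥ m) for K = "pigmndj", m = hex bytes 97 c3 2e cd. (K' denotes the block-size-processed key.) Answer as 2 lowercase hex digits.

Key "pigmndj" = 70 69 67 6d 6e 64 6a is 7 bytes > B = 6, so hash it first: H(key) = e9, then zero-pad to 6 bytes: K' = e9 00 00 00 00 00.
K' ⊕ ipad = df 36 36 36 36 36.
Inner input = df 36 36 36 36 36 ∥ 97 c3 2e cd.
Inner hash: sum = 223+54+54+54+54+54+151+195+46+205 = 1090; mod 256 = 66 → 42.

42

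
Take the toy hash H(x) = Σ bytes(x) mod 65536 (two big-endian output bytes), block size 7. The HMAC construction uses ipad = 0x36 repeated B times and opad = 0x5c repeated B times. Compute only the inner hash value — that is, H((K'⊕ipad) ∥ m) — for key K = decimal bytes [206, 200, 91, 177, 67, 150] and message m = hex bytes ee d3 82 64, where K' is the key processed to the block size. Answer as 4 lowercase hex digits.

Key decimal bytes [206, 200, 91, 177, 67, 150] = ce c8 5b b1 43 96 is 6 bytes ≤ B = 7; zero-pad to 7 bytes: K' = ce c8 5b b1 43 96 00.
K' ⊕ ipad = f8 fe 6d 87 75 a0 36.
Inner input = f8 fe 6d 87 75 a0 36 ∥ ee d3 82 64.
Inner hash: sum = 248+254+109+135+117+160+54+238+211+130+100 = 1756 → 06 dc.

06dc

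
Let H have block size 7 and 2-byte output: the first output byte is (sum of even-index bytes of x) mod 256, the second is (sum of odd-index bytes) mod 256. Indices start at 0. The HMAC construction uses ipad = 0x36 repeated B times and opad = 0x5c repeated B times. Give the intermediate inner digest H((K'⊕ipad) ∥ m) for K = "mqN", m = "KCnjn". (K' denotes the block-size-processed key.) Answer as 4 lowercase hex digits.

Key "mqN" = 6d 71 4e is 3 bytes ≤ B = 7; zero-pad to 7 bytes: K' = 6d 71 4e 00 00 00 00.
K' ⊕ ipad = 5b 47 78 36 36 36 36.
Inner input = 5b 47 78 36 36 36 36 ∥ 4b 43 6e 6a 6e.
Inner hash: even-index sum = 492 mod 256 = 236; odd-index sum = 474 mod 256 = 218 → ec da.

ecda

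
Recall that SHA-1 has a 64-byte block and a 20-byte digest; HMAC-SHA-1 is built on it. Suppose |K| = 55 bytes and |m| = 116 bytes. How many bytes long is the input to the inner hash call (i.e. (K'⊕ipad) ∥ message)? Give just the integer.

Key is 55 ≤ 64 bytes, zero-padded: |K'| = 64.
Inner input = (K'⊕ipad) ∥ m → 64 + 116 = 180 bytes.

180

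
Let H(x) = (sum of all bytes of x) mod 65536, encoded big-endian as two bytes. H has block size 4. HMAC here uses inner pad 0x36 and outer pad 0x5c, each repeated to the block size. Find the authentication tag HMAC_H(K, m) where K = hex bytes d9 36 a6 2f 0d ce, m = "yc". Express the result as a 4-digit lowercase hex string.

0200

Key hex bytes d9 36 a6 2f 0d ce is 6 bytes > B = 4, so hash it first: H(key) = 02 bf, then zero-pad to 4 bytes: K' = 02 bf 00 00.
K' ⊕ ipad = 34 89 36 36.  K' ⊕ opad = 5e e3 5c 5c.
Inner input = (K'⊕ipad) ∥ m = 34 89 36 36 ∥ 79 63.
Inner hash: sum = 52+137+54+54+121+99 = 517 → 02 05.
Outer input = (K'⊕opad) ∥ inner = 5e e3 5c 5c ∥ 02 05.
Outer hash (tag): sum = 94+227+92+92+2+5 = 512 → 02 00.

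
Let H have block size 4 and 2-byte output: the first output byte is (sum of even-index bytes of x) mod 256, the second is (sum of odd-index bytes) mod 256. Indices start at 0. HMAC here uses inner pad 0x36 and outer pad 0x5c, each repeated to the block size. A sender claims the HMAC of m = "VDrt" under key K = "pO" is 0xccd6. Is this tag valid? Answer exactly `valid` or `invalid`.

valid

Key "pO" = 70 4f is 2 bytes ≤ B = 4; zero-pad to 4 bytes: K' = 70 4f 00 00.
K' ⊕ ipad = 46 79 36 36; K' ⊕ opad = 2c 13 5c 5c.
Inner hash: even-index sum = 324 mod 256 = 68; odd-index sum = 359 mod 256 = 103 → 44 67.
Outer hash (recomputed tag): even-index sum = 204 mod 256 = 204; odd-index sum = 214 mod 256 = 214 → cc d6.
Recomputed tag = ccd6; claimed = ccd6 → match.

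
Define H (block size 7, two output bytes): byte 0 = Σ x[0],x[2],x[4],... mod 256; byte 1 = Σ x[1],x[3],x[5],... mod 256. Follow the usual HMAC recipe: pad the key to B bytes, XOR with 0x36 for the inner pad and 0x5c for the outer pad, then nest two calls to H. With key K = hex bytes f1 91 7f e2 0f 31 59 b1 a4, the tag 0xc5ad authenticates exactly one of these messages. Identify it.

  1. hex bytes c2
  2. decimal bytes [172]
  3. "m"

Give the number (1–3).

1

Key hex bytes f1 91 7f e2 0f 31 59 b1 a4 is 9 bytes > B = 7, so hash it first: H(key) = 7c 55, then zero-pad to 7 bytes: K' = 7c 55 00 00 00 00 00.
K' ⊕ ipad = 4a 63 36 36 36 36 36; K' ⊕ opad = 20 09 5c 5c 5c 5c 5c.
m1: inner = H(4a 63 36 36 36 36 36 c2) = ec 91; tag = H(20 09 5c 5c 5c 5c 5c ec 91) = c5ad ← matches
m2: inner = H(4a 63 36 36 36 36 36 ac) = ec 7b; tag = H(20 09 5c 5c 5c 5c 5c ec 7b) = afad
m3: inner = H(4a 63 36 36 36 36 36 6d) = ec 3c; tag = H(20 09 5c 5c 5c 5c 5c ec 3c) = 70ad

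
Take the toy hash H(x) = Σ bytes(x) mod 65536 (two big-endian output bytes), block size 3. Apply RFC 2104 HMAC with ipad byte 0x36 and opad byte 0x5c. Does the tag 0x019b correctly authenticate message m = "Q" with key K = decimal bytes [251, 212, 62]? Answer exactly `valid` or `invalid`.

valid

Key decimal bytes [251, 212, 62] = fb d4 3e is exactly B = 3 bytes: K' = fb d4 3e.
K' ⊕ ipad = cd e2 08; K' ⊕ opad = a7 88 62.
Inner hash: sum = 205+226+8+81 = 520 → 02 08.
Outer hash (recomputed tag): sum = 167+136+98+2+8 = 411 → 01 9b.
Recomputed tag = 019b; claimed = 019b → match.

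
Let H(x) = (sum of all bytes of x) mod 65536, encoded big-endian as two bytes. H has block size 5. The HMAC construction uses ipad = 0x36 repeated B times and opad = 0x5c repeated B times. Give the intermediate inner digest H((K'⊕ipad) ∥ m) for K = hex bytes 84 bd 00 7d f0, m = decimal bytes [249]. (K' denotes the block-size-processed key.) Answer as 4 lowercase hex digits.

037d

Key hex bytes 84 bd 00 7d f0 is exactly B = 5 bytes: K' = 84 bd 00 7d f0.
K' ⊕ ipad = b2 8b 36 4b c6.
Inner input = b2 8b 36 4b c6 ∥ f9.
Inner hash: sum = 178+139+54+75+198+249 = 893 → 03 7d.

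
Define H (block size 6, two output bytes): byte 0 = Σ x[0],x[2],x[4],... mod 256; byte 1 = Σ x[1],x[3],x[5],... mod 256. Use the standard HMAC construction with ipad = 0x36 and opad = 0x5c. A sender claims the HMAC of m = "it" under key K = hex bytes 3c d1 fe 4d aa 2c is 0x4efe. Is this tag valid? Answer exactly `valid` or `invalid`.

Key hex bytes 3c d1 fe 4d aa 2c is exactly B = 6 bytes: K' = 3c d1 fe 4d aa 2c.
K' ⊕ ipad = 0a e7 c8 7b 9c 1a; K' ⊕ opad = 60 8d a2 11 f6 70.
Inner hash: even-index sum = 471 mod 256 = 215; odd-index sum = 496 mod 256 = 240 → d7 f0.
Outer hash (recomputed tag): even-index sum = 719 mod 256 = 207; odd-index sum = 510 mod 256 = 254 → cf fe.
Recomputed tag = cffe; claimed = 4efe → mismatch.

invalid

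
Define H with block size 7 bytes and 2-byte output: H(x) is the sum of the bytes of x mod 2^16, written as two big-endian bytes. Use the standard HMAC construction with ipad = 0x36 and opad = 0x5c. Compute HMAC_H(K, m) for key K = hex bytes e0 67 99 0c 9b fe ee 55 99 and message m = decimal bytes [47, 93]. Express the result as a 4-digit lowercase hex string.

0288

Key hex bytes e0 67 99 0c 9b fe ee 55 99 is 9 bytes > B = 7, so hash it first: H(key) = 05 61, then zero-pad to 7 bytes: K' = 05 61 00 00 00 00 00.
K' ⊕ ipad = 33 57 36 36 36 36 36.  K' ⊕ opad = 59 3d 5c 5c 5c 5c 5c.
Inner input = (K'⊕ipad) ∥ m = 33 57 36 36 36 36 36 ∥ 2f 5d.
Inner hash: sum = 51+87+54+54+54+54+54+47+93 = 548 → 02 24.
Outer input = (K'⊕opad) ∥ inner = 59 3d 5c 5c 5c 5c 5c ∥ 02 24.
Outer hash (tag): sum = 89+61+92+92+92+92+92+2+36 = 648 → 02 88.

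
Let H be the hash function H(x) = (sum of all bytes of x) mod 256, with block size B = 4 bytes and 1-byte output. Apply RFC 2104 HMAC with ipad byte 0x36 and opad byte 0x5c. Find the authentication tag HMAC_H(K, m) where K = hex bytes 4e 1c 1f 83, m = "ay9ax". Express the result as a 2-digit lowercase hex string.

e0

Key hex bytes 4e 1c 1f 83 is exactly B = 4 bytes: K' = 4e 1c 1f 83.
K' ⊕ ipad = 78 2a 29 b5.  K' ⊕ opad = 12 40 43 df.
Inner input = (K'⊕ipad) ∥ m = 78 2a 29 b5 ∥ 61 79 39 61 78.
Inner hash: sum = 120+42+41+181+97+121+57+97+120 = 876; mod 256 = 108 → 6c.
Outer input = (K'⊕opad) ∥ inner = 12 40 43 df ∥ 6c.
Outer hash (tag): sum = 18+64+67+223+108 = 480; mod 256 = 224 → e0.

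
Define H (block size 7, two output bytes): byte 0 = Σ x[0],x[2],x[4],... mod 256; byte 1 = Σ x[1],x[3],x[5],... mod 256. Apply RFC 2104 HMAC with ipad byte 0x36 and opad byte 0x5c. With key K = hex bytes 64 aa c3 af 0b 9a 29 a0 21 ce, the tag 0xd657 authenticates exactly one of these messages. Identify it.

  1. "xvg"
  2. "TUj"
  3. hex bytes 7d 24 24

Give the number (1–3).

1

Key hex bytes 64 aa c3 af 0b 9a 29 a0 21 ce is 10 bytes > B = 7, so hash it first: H(key) = 7c 61, then zero-pad to 7 bytes: K' = 7c 61 00 00 00 00 00.
K' ⊕ ipad = 4a 57 36 36 36 36 36; K' ⊕ opad = 20 3d 5c 5c 5c 5c 5c.
m1: inner = H(4a 57 36 36 36 36 36 78 76 67) = 62 a2; tag = H(20 3d 5c 5c 5c 5c 5c 62 a2) = d657 ← matches
m2: inner = H(4a 57 36 36 36 36 36 54 55 6a) = 41 81; tag = H(20 3d 5c 5c 5c 5c 5c 41 81) = b536
m3: inner = H(4a 57 36 36 36 36 36 7d 24 24) = 10 64; tag = H(20 3d 5c 5c 5c 5c 5c 10 64) = 9805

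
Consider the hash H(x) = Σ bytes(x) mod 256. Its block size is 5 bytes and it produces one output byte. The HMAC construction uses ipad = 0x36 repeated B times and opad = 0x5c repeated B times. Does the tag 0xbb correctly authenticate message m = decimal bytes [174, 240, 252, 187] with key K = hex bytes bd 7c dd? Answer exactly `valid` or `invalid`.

Key hex bytes bd 7c dd is 3 bytes ≤ B = 5; zero-pad to 5 bytes: K' = bd 7c dd 00 00.
K' ⊕ ipad = 8b 4a eb 36 36; K' ⊕ opad = e1 20 81 5c 5c.
Inner hash: sum = 139+74+235+54+54+174+240+252+187 = 1409; mod 256 = 129 → 81.
Outer hash (recomputed tag): sum = 225+32+129+92+92+129 = 699; mod 256 = 187 → bb.
Recomputed tag = bb; claimed = bb → match.

valid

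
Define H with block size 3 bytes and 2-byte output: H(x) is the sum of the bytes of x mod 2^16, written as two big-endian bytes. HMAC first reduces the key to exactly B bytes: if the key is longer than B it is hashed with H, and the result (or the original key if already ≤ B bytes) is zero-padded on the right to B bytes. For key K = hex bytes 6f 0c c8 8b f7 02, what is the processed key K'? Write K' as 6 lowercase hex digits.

02c700

|K| = 6 > B = 3, so first hash the key.
H(K): sum = 111+12+200+139+247+2 = 711 → 02 c7.
Zero-pad H(K) = 02 c7 to 3 bytes: K' = 02 c7 00.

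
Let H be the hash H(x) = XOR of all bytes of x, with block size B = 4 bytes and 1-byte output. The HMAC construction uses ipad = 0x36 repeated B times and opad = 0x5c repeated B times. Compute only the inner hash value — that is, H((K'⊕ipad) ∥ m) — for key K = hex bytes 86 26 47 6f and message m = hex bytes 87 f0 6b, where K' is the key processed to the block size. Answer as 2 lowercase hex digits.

Key hex bytes 86 26 47 6f is exactly B = 4 bytes: K' = 86 26 47 6f.
K' ⊕ ipad = b0 10 71 59.
Inner input = b0 10 71 59 ∥ 87 f0 6b.
Inner hash: XOR b0⊕10⊕71⊕59⊕87⊕f0⊕6b = 94.

94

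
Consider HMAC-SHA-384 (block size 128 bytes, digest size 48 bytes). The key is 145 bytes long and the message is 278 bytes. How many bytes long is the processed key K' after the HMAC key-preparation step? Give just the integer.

128

Key is 145 > 128 bytes, so it is hashed to 48 bytes then zero-padded to 128: |K'| = 128.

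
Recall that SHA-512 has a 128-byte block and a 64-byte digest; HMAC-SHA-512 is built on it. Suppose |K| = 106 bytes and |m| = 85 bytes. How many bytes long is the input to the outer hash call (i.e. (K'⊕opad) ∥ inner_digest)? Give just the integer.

Key is 106 ≤ 128 bytes, zero-padded: |K'| = 128.
Outer input = (K'⊕opad) ∥ H(inner) → 128 + 64 = 192 bytes.

192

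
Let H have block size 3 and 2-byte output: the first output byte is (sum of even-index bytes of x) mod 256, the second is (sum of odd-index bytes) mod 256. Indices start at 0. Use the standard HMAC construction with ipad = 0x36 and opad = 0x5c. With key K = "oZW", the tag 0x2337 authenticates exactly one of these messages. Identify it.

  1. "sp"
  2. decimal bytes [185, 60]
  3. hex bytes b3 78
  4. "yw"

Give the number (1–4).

4

Key "oZW" = 6f 5a 57 is exactly B = 3 bytes: K' = 6f 5a 57.
K' ⊕ ipad = 59 6c 61; K' ⊕ opad = 33 06 0b.
m1: inner = H(59 6c 61 73 70) = 2a df; tag = H(33 06 0b 2a df) = 1d30
m2: inner = H(59 6c 61 b9 3c) = f6 25; tag = H(33 06 0b f6 25) = 63fc
m3: inner = H(59 6c 61 b3 78) = 32 1f; tag = H(33 06 0b 32 1f) = 5d38
m4: inner = H(59 6c 61 79 77) = 31 e5; tag = H(33 06 0b 31 e5) = 2337 ← matches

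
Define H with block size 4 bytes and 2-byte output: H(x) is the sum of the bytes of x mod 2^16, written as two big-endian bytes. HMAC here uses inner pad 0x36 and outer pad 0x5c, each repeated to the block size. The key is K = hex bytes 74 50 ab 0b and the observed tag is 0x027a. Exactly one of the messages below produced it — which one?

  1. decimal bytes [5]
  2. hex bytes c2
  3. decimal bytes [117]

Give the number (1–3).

Key hex bytes 74 50 ab 0b is exactly B = 4 bytes: K' = 74 50 ab 0b.
K' ⊕ ipad = 42 66 9d 3d; K' ⊕ opad = 28 0c f7 57.
m1: inner = H(42 66 9d 3d 05) = 01 87; tag = H(28 0c f7 57 01 87) = 020a
m2: inner = H(42 66 9d 3d c2) = 02 44; tag = H(28 0c f7 57 02 44) = 01c8
m3: inner = H(42 66 9d 3d 75) = 01 f7; tag = H(28 0c f7 57 01 f7) = 027a ← matches

3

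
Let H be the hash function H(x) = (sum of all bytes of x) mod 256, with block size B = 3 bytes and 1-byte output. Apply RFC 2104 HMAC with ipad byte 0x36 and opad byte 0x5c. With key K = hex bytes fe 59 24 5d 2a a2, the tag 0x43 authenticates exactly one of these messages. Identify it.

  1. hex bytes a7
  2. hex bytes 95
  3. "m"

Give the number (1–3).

2

Key hex bytes fe 59 24 5d 2a a2 is 6 bytes > B = 3, so hash it first: H(key) = a4, then zero-pad to 3 bytes: K' = a4 00 00.
K' ⊕ ipad = 92 36 36; K' ⊕ opad = f8 5c 5c.
m1: inner = H(92 36 36 a7) = a5; tag = H(f8 5c 5c a5) = 55
m2: inner = H(92 36 36 95) = 93; tag = H(f8 5c 5c 93) = 43 ← matches
m3: inner = H(92 36 36 6d) = 6b; tag = H(f8 5c 5c 6b) = 1b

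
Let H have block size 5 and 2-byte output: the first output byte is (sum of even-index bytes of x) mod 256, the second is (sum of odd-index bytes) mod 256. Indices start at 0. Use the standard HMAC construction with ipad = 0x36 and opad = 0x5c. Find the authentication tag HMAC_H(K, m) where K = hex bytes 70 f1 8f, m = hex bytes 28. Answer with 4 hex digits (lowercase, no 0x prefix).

803e

Key hex bytes 70 f1 8f is 3 bytes ≤ B = 5; zero-pad to 5 bytes: K' = 70 f1 8f 00 00.
K' ⊕ ipad = 46 c7 b9 36 36.  K' ⊕ opad = 2c ad d3 5c 5c.
Inner input = (K'⊕ipad) ∥ m = 46 c7 b9 36 36 ∥ 28.
Inner hash: even-index sum = 309 mod 256 = 53; odd-index sum = 293 mod 256 = 37 → 35 25.
Outer input = (K'⊕opad) ∥ inner = 2c ad d3 5c 5c ∥ 35 25.
Outer hash (tag): even-index sum = 384 mod 256 = 128; odd-index sum = 318 mod 256 = 62 → 80 3e.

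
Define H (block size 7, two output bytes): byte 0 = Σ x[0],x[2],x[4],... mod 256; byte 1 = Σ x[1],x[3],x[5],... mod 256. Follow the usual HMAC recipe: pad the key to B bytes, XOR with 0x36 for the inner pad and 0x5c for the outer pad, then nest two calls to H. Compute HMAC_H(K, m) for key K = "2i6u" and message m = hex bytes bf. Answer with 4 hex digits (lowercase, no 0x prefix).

272a

Key "2i6u" = 32 69 36 75 is 4 bytes ≤ B = 7; zero-pad to 7 bytes: K' = 32 69 36 75 00 00 00.
K' ⊕ ipad = 04 5f 00 43 36 36 36.  K' ⊕ opad = 6e 35 6a 29 5c 5c 5c.
Inner input = (K'⊕ipad) ∥ m = 04 5f 00 43 36 36 36 ∥ bf.
Inner hash: even-index sum = 112 mod 256 = 112; odd-index sum = 407 mod 256 = 151 → 70 97.
Outer input = (K'⊕opad) ∥ inner = 6e 35 6a 29 5c 5c 5c ∥ 70 97.
Outer hash (tag): even-index sum = 551 mod 256 = 39; odd-index sum = 298 mod 256 = 42 → 27 2a.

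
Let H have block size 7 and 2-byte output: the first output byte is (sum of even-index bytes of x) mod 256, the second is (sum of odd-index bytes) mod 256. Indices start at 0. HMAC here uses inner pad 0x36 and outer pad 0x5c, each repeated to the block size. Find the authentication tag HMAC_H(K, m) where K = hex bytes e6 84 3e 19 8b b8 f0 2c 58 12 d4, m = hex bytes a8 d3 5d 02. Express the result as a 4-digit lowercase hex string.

Key hex bytes e6 84 3e 19 8b b8 f0 2c 58 12 d4 is 11 bytes > B = 7, so hash it first: H(key) = cb 93, then zero-pad to 7 bytes: K' = cb 93 00 00 00 00 00.
K' ⊕ ipad = fd a5 36 36 36 36 36.  K' ⊕ opad = 97 cf 5c 5c 5c 5c 5c.
Inner input = (K'⊕ipad) ∥ m = fd a5 36 36 36 36 36 ∥ a8 d3 5d 02.
Inner hash: even-index sum = 628 mod 256 = 116; odd-index sum = 534 mod 256 = 22 → 74 16.
Outer input = (K'⊕opad) ∥ inner = 97 cf 5c 5c 5c 5c 5c ∥ 74 16.
Outer hash (tag): even-index sum = 449 mod 256 = 193; odd-index sum = 507 mod 256 = 251 → c1 fb.

c1fb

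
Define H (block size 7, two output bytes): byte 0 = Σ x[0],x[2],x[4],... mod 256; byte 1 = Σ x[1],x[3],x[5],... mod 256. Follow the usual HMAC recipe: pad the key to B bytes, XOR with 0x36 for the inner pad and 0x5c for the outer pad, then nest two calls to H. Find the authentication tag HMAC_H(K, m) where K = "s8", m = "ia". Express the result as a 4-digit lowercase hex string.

Key "s8" = 73 38 is 2 bytes ≤ B = 7; zero-pad to 7 bytes: K' = 73 38 00 00 00 00 00.
K' ⊕ ipad = 45 0e 36 36 36 36 36.  K' ⊕ opad = 2f 64 5c 5c 5c 5c 5c.
Inner input = (K'⊕ipad) ∥ m = 45 0e 36 36 36 36 36 ∥ 69 61.
Inner hash: even-index sum = 328 mod 256 = 72; odd-index sum = 227 mod 256 = 227 → 48 e3.
Outer input = (K'⊕opad) ∥ inner = 2f 64 5c 5c 5c 5c 5c ∥ 48 e3.
Outer hash (tag): even-index sum = 550 mod 256 = 38; odd-index sum = 356 mod 256 = 100 → 26 64.

2664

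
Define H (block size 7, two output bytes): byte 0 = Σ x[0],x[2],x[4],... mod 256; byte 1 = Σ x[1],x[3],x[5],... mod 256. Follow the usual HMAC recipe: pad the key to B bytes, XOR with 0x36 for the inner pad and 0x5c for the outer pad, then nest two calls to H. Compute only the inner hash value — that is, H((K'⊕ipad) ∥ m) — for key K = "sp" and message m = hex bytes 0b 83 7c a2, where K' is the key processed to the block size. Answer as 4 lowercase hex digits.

Key "sp" = 73 70 is 2 bytes ≤ B = 7; zero-pad to 7 bytes: K' = 73 70 00 00 00 00 00.
K' ⊕ ipad = 45 46 36 36 36 36 36.
Inner input = 45 46 36 36 36 36 36 ∥ 0b 83 7c a2.
Inner hash: even-index sum = 524 mod 256 = 12; odd-index sum = 313 mod 256 = 57 → 0c 39.

0c39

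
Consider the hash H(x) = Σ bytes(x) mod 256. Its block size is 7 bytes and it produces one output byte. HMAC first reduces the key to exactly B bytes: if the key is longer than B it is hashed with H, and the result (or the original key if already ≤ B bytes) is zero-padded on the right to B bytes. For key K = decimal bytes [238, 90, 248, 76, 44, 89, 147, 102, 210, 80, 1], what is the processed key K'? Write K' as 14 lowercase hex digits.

2d000000000000

|K| = 11 > B = 7, so first hash the key.
H(K): sum = 238+90+248+76+44+89+147+102+210+80+1 = 1325; mod 256 = 45 → 2d.
Zero-pad H(K) = 2d to 7 bytes: K' = 2d 00 00 00 00 00 00.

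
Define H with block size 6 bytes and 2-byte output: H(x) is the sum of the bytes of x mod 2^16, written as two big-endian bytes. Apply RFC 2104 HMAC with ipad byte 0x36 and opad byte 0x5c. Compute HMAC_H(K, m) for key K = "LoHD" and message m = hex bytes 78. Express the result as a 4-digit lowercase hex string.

Key "LoHD" = 4c 6f 48 44 is 4 bytes ≤ B = 6; zero-pad to 6 bytes: K' = 4c 6f 48 44 00 00.
K' ⊕ ipad = 7a 59 7e 72 36 36.  K' ⊕ opad = 10 33 14 18 5c 5c.
Inner input = (K'⊕ipad) ∥ m = 7a 59 7e 72 36 36 ∥ 78.
Inner hash: sum = 122+89+126+114+54+54+120 = 679 → 02 a7.
Outer input = (K'⊕opad) ∥ inner = 10 33 14 18 5c 5c ∥ 02 a7.
Outer hash (tag): sum = 16+51+20+24+92+92+2+167 = 464 → 01 d0.

01d0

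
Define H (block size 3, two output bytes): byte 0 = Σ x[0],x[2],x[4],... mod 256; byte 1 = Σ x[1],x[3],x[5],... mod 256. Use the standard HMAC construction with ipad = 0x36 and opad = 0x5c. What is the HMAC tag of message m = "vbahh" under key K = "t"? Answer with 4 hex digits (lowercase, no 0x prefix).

f99e

Key "t" = 74 is 1 byte ≤ B = 3; zero-pad to 3 bytes: K' = 74 00 00.
K' ⊕ ipad = 42 36 36.  K' ⊕ opad = 28 5c 5c.
Inner input = (K'⊕ipad) ∥ m = 42 36 36 ∥ 76 62 61 68 68.
Inner hash: even-index sum = 322 mod 256 = 66; odd-index sum = 373 mod 256 = 117 → 42 75.
Outer input = (K'⊕opad) ∥ inner = 28 5c 5c ∥ 42 75.
Outer hash (tag): even-index sum = 249 mod 256 = 249; odd-index sum = 158 mod 256 = 158 → f9 9e.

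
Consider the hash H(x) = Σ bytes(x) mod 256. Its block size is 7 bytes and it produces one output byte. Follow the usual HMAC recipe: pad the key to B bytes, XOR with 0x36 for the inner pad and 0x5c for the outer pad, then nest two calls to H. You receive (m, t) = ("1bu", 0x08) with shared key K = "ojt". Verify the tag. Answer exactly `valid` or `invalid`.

Key "ojt" = 6f 6a 74 is 3 bytes ≤ B = 7; zero-pad to 7 bytes: K' = 6f 6a 74 00 00 00 00.
K' ⊕ ipad = 59 5c 42 36 36 36 36; K' ⊕ opad = 33 36 28 5c 5c 5c 5c.
Inner hash: sum = 89+92+66+54+54+54+54+49+98+117 = 727; mod 256 = 215 → d7.
Outer hash (recomputed tag): sum = 51+54+40+92+92+92+92+215 = 728; mod 256 = 216 → d8.
Recomputed tag = d8; claimed = 08 → mismatch.

invalid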